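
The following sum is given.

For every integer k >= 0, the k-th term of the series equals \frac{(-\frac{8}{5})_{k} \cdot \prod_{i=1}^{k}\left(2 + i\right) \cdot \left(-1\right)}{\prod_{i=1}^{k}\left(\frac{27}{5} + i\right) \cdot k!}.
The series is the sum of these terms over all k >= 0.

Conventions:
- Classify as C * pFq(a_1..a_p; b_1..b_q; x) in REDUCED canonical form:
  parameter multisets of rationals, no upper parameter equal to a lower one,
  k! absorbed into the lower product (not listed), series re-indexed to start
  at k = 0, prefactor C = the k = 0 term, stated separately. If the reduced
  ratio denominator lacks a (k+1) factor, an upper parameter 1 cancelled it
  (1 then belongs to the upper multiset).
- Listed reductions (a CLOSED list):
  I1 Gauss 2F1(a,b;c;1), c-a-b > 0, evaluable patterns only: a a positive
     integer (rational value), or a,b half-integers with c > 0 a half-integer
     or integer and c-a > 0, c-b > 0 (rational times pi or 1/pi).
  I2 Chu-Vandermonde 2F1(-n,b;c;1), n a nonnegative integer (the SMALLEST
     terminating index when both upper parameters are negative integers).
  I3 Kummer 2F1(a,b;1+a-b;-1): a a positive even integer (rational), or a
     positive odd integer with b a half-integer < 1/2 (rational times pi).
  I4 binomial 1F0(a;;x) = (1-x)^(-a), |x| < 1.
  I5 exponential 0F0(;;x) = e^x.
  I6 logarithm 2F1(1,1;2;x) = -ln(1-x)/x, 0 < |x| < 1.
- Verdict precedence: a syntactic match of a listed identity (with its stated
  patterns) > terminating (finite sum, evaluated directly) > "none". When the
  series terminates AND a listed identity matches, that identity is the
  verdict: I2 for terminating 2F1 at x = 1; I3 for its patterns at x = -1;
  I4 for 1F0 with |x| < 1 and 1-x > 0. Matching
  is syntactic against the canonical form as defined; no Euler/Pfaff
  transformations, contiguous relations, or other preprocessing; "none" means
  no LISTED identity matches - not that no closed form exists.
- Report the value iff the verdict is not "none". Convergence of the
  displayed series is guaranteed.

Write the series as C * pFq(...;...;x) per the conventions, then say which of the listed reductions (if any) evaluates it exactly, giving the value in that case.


First insight: from the first term -1: the lower running product (prefactor -1) is a rising factorial.
Step ratio: r(k) = 1 * (k-\frac{8}{5}) (k+3) / [(k+\frac{32}{5}) (k+1)] - rational; roots negated = parameters, x = 1, C = -1.

Prefactor -1, argument 1: 2F1 with upper {-\frac{8}{5}, 3} over lower {\frac{32}{5}}. Verdict: the Gauss summation I1 fires (x = 1: the Gamma ratio telescopes since c-a-b = 5 > 0 and a = 3 in Z>0). Its exact value is -\frac{1683}{4375}.


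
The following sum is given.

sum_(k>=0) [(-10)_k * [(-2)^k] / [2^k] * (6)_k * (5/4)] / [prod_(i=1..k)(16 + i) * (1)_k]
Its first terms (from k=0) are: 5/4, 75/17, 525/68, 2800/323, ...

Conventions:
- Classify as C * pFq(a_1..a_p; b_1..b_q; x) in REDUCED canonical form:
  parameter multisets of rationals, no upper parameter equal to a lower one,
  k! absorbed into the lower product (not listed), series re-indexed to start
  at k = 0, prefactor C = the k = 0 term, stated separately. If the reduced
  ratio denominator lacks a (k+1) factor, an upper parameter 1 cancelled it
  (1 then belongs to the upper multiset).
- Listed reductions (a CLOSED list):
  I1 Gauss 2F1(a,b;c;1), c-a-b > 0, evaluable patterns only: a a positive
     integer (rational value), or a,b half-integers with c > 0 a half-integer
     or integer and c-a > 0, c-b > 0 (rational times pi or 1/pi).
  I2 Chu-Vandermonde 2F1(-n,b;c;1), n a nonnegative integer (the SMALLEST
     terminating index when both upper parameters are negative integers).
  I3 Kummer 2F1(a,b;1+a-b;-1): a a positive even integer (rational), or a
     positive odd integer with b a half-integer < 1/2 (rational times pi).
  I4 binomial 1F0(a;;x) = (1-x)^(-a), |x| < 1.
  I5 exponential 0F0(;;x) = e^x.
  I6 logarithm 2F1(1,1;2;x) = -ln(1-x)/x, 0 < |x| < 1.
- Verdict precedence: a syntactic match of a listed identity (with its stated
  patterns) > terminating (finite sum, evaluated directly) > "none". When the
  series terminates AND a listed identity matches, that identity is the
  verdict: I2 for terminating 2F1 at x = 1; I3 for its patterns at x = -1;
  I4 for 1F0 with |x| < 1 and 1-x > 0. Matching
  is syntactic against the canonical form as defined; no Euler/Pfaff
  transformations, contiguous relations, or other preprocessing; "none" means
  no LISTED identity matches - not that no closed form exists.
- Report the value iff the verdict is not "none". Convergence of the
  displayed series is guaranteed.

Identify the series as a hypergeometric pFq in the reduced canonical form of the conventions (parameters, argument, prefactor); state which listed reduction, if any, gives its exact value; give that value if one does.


This is 5/4 * 2F1(-10, 6; 17; -1) in reduced canonical form. Verdict: Kummer (I3) fires (x = -1; c = 17 equals 1+a-b for upper {-10, 6}: listed pattern). Its exact value is 35.

Structural cue: t_0 = 5/4 here, and the lower running product (C = 5/4) is a rising factorial.
Consecutive-term ratio: r(k) = (-1) * (k-10) (k+6) / [(k+17) (k+1)] - poly over poly, x = (-1) from leading terms; C = 5/4 at k = 0.


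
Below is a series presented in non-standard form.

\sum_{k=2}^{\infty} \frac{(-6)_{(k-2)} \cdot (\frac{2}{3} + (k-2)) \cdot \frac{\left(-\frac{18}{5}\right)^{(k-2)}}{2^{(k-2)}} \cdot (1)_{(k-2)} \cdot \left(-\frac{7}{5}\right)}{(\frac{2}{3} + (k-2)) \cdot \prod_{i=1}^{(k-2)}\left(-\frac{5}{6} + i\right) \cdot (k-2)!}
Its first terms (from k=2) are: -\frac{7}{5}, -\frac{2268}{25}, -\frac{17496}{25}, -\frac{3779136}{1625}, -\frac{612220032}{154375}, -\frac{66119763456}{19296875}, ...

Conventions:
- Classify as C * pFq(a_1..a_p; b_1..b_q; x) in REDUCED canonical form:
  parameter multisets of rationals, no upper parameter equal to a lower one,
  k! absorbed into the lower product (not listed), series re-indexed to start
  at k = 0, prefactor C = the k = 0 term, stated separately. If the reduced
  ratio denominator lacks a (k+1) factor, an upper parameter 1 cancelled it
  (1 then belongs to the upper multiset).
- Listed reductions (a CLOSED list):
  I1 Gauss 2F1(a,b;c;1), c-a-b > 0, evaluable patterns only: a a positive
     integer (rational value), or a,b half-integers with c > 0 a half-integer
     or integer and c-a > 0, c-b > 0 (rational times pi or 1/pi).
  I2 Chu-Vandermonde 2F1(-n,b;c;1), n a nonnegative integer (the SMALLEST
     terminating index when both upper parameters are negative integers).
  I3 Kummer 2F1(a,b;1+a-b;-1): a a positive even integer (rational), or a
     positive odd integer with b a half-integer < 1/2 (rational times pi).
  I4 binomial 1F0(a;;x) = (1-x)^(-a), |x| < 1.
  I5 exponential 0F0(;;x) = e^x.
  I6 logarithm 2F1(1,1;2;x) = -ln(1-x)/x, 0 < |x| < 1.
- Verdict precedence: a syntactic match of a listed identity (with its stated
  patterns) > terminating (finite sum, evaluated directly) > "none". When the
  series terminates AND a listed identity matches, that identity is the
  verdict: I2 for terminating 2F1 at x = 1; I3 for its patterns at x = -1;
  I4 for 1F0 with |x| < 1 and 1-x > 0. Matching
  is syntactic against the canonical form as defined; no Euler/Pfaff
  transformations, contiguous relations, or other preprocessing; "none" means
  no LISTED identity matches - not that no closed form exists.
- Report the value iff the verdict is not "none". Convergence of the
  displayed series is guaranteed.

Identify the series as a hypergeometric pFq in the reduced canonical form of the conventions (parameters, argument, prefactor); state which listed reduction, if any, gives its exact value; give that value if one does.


Key step: t_0 = -\frac{7}{5} here, and the two k-th powers (prefactor -7/5) combine into one argument.
Consecutive-term ratio: r(k) = -\frac{9}{5} * (k-6) (k+1) / [(k+\frac{1}{6}) (k+1)] - rational in k. x = -\frac{9}{5}; t_0 = -\frac{7}{5}; negate the roots.

This is -\frac{7}{5} * 2F1(-6, 1; \frac{1}{6}; -\frac{9}{5}) in reduced canonical form. Verdict: terminating - no listed pattern fits, but -6 in the upper list cuts the series at k = 6; direct evaluation. Exact value: -\frac{35005530616679}{2991015625}.


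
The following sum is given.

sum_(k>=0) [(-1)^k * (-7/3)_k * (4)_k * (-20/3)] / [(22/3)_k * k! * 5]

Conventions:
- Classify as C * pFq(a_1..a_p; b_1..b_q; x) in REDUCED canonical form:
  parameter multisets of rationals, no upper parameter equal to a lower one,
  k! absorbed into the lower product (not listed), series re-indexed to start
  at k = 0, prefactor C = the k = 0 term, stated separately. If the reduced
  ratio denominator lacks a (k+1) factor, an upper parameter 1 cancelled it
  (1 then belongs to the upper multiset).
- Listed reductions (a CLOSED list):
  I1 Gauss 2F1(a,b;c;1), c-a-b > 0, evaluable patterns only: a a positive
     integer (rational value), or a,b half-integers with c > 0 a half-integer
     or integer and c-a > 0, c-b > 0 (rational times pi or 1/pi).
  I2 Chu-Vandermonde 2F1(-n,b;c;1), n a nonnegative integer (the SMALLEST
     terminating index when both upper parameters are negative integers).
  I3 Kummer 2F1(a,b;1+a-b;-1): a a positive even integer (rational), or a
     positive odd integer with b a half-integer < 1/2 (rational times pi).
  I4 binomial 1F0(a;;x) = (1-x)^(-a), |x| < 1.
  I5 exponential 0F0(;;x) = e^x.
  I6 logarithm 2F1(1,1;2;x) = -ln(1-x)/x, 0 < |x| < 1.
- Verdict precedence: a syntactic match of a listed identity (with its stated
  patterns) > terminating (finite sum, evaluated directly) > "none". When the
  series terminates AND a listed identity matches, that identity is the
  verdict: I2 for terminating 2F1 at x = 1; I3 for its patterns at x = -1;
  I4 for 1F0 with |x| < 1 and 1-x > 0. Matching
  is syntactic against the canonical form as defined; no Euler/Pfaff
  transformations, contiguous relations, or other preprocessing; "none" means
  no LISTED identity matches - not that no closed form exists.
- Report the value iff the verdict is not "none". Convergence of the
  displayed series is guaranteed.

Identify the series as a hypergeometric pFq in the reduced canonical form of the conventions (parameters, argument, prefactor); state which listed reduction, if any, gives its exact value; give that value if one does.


Canonical form: C = -4/3 times 2F1 with upper {-7/3, 4}, lower {22/3}, x = -1. Verdict at x = -1: Kummer's theorem (I3) matches (x = -1; c = 22/3 equals 1+a-b for upper {-7/3, 4}: listed pattern). Exact value: -304/81.

First insight: t_0 = -4/3 here, and the constant factors (prefactor -4/3) combine into one prefactor.
Consecutive-term ratio: r(k) = (-1) * (k-7/3) (k+4) / [(k+22/3) (k+1)] ; factor over Q: parameters, x = (-1), and C = -4/3.


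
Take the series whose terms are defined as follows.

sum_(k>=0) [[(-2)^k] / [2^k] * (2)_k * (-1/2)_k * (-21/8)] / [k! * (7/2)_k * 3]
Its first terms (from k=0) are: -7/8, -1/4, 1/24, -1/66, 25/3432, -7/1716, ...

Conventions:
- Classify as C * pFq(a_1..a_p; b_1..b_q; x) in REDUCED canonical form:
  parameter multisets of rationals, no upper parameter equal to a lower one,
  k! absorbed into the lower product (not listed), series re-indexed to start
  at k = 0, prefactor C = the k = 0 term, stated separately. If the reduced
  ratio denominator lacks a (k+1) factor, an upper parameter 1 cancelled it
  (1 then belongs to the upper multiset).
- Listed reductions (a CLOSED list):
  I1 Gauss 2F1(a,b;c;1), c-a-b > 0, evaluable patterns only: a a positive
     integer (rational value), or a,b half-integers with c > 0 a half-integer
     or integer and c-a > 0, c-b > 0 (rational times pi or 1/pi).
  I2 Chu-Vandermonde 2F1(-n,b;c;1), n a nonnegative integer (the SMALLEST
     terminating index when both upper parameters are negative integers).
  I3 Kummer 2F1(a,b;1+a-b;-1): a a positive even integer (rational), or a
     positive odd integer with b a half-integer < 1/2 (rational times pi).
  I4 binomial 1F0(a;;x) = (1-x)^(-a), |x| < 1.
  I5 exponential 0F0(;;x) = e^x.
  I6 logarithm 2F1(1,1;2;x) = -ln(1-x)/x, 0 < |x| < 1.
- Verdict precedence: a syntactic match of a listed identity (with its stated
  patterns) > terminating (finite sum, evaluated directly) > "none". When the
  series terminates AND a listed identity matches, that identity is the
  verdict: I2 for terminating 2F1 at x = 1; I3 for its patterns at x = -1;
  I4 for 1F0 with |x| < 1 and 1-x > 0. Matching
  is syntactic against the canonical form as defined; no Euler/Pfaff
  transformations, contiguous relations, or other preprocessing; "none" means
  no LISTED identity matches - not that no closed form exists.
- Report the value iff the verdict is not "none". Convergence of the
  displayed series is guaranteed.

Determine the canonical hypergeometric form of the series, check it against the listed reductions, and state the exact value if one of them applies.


Prefactor -7/8, argument -1: 2F1 with upper {-1/2, 2} over lower {7/2}. Verdict: Kummer (I3) matches (x = -1; c = 7/2 equals 1+a-b for upper {-1/2, 2}: listed pattern). Sum: -35/32.

Structural cue: from the first term -7/8: the constant factors (C = -7/8) combine into one prefactor.
Step ratio: r(k) = (-1) * (k-1/2) (k+2) / [(k+7/2) (k+1)] - rational; roots negated = parameters, x = (-1), C = -7/8.


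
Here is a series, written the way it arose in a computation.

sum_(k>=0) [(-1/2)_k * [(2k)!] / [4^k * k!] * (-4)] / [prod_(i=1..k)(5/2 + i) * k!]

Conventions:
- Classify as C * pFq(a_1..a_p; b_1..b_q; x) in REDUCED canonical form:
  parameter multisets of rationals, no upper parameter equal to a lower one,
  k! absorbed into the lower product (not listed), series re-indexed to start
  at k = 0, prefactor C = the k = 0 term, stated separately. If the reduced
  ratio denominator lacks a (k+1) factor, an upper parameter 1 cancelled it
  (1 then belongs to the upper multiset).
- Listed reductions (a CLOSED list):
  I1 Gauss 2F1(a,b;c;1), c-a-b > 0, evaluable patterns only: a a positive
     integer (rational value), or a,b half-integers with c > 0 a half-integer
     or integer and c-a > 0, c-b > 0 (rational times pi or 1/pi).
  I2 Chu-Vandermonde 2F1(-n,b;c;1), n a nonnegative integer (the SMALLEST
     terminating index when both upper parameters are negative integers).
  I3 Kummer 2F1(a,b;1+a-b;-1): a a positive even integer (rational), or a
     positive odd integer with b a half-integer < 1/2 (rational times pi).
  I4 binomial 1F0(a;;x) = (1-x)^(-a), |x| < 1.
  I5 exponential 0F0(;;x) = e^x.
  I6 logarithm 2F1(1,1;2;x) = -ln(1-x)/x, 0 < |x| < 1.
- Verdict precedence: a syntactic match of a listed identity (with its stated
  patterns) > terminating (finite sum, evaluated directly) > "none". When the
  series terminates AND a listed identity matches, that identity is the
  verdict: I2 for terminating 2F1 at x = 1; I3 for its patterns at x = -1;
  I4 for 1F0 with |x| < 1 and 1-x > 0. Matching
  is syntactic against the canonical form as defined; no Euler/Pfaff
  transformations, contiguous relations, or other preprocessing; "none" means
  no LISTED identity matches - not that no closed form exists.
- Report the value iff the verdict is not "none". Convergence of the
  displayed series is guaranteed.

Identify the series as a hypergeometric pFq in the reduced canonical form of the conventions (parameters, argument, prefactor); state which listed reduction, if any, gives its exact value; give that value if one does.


Canonical form: C = -4 times 2F1 with upper {-1/2, 1/2}, lower {7/2}, x = 1. Verdict: the half-integer Gauss pattern (I1) applies (x = 1; upper {-1/2, 1/2} half-integers, c = 7/2 in the evaluable pattern). Exact value: (-75/64) * pi.

Structural cue: x = 1 and the lower running product (C = -4, x = 1) is a rising factorial.
Step ratio: r(k) = 1 * (k-1/2) (k+1/2) / [(k+7/2) (k+1)] - rational in k. x = 1; t_0 = -4; negate the roots.


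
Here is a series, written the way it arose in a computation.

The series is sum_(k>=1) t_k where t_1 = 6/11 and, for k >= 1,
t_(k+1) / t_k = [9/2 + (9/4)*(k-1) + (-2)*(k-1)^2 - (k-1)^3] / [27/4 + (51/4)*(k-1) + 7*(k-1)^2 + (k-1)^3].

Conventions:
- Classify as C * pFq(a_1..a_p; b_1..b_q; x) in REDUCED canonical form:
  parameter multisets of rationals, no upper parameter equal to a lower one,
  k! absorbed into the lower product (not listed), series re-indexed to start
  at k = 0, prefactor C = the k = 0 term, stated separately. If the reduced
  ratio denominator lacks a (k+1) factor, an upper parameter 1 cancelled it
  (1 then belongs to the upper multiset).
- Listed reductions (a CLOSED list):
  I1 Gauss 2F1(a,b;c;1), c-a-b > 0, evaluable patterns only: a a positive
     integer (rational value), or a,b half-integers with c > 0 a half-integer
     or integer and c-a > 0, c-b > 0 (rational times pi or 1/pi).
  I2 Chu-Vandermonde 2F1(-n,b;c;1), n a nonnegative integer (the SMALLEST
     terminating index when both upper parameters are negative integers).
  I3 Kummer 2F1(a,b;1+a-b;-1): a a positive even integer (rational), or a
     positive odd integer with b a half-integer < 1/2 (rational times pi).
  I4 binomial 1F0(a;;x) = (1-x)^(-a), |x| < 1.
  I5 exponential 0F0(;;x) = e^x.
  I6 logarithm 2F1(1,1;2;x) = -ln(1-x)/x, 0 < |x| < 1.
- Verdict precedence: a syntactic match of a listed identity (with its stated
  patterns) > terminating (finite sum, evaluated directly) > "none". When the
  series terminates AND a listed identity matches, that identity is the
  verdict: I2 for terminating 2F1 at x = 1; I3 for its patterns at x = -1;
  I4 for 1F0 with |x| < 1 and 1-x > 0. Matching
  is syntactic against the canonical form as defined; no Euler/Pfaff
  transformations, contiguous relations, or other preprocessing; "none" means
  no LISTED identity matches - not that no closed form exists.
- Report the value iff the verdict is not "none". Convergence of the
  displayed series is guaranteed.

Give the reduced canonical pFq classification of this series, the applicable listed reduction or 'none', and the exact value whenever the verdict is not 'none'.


First insight: from the first term 6/11: the ratio is unreduced: k + 3/2 divides both sides (prefactor 6/11).
Term ratio: r(k) = (-1) * (k-3/2) (k+2) / [(k+9/2) (k+1)] - rational in k. x = (-1); t_0 = 6/11; negate the roots.

Canonical form: C = 6/11 times 2F1 with upper {-3/2, 2}, lower {9/2}, x = -1. Verdict: Kummer (I3) applies (x = -1; c = 9/2 equals 1+a-b for upper {-3/2, 2}: listed pattern). Its exact value is 21/22.


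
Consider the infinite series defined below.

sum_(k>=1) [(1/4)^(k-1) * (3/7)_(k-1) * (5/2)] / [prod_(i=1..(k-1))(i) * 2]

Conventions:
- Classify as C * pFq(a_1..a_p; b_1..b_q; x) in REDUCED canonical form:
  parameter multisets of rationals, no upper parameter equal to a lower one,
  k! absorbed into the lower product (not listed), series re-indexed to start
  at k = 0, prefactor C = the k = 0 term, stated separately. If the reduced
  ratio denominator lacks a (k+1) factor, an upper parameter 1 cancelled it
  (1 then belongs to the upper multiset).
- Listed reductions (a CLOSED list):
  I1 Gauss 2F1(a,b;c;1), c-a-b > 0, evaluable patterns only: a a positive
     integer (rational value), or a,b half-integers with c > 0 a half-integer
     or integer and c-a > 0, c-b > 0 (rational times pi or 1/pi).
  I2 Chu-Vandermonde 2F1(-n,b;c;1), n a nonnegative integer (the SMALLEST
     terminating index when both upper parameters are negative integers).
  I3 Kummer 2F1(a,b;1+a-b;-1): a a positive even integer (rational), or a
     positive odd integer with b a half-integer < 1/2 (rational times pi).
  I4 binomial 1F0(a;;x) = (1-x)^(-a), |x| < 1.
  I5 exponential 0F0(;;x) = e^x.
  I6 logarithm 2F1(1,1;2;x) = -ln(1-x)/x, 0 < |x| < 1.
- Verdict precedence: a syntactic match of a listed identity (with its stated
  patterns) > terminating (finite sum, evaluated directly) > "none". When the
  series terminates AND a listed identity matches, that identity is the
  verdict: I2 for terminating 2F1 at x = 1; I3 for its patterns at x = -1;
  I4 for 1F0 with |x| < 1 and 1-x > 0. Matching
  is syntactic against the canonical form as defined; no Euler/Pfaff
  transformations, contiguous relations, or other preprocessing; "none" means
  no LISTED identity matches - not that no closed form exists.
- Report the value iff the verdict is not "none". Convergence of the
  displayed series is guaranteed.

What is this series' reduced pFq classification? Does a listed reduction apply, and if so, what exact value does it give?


With C = 5/4: the canonical form is 1F0(3/7; -; 1/4). Verdict at x = 1/4: the I4 binomial reduction matches (the 1F0 binomial series: exponent -3/7, x = 1/4). Its exact value is (5/4) * (3/4)^(-3/7).

Key step: from the first term 5/4: the constant factors (prefactor 5/4) combine into one prefactor.
Consecutive-term ratio: r(k) = (1/4) * (k+3/7) / [(k+1)] ; factor over Q: parameters, x = (1/4), and C = 5/4.


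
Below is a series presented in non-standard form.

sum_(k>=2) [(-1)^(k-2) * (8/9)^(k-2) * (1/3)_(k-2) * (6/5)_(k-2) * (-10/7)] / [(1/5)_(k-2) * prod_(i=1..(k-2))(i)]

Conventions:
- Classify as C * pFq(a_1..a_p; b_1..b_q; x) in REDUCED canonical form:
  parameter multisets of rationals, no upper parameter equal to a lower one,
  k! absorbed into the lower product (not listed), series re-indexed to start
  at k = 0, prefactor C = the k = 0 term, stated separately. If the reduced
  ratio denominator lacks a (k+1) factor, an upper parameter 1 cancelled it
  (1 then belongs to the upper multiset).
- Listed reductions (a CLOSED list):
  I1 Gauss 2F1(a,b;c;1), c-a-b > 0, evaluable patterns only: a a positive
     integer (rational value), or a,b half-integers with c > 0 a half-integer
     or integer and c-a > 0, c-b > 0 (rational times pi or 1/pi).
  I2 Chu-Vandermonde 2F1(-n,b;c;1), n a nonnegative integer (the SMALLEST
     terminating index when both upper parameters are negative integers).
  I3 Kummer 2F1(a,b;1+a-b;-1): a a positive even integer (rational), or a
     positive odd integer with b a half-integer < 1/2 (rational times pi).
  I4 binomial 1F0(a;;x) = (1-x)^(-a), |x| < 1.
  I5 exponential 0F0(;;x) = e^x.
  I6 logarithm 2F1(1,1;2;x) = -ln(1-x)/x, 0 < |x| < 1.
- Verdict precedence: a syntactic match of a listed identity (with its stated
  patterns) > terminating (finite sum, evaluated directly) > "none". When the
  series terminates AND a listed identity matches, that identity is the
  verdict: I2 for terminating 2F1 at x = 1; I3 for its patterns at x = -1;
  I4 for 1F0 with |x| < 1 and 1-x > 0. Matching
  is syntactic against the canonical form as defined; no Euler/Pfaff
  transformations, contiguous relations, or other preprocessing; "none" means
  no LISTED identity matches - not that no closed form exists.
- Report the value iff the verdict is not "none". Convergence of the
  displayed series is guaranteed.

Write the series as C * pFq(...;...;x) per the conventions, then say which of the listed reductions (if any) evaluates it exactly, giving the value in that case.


Classification (C = -10/7): 2F1 with upper {1/3, 6/5}, lower {1/5}, argument x = -8/9. Verdict: none. A 2F1 with upper {1/3, 6/5} fits none of I1-I6 at x = -8/9; the sum runs forever.

Structural cue: x = (-8/9) and the (-1)^k factor (prefactor -10/7) folds into the argument's sign.
Consecutive-term ratio: r(k) = (-8/9) * (k+1/3) (k+6/5) / [(k+1/5) (k+1)] - poly over poly, x = (-8/9) from leading terms; C = -10/7 at k = 0.


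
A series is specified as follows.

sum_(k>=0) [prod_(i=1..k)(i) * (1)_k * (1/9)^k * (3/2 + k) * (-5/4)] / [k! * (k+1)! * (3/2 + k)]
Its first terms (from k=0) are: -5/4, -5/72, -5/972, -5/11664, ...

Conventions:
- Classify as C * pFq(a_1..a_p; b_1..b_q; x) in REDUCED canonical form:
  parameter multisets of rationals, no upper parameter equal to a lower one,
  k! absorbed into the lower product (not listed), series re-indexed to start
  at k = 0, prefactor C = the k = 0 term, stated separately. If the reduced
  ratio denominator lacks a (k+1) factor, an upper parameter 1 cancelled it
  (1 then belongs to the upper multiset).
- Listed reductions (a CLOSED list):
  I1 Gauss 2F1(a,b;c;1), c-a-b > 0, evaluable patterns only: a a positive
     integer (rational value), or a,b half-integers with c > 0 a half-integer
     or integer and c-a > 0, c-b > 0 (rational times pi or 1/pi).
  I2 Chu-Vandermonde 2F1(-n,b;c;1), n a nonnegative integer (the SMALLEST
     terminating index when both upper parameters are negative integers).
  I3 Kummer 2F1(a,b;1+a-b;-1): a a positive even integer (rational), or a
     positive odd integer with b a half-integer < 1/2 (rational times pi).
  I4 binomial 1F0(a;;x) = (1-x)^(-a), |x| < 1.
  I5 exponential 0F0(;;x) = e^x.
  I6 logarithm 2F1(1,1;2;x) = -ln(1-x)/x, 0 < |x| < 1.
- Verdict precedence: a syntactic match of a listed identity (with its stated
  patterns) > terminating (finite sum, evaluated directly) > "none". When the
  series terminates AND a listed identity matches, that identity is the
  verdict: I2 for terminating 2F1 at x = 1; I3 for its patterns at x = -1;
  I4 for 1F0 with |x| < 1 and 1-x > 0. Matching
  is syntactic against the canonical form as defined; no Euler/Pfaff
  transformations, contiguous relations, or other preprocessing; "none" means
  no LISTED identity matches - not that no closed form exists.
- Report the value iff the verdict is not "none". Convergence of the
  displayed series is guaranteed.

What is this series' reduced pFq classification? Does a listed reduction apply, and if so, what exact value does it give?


Reduced: x = 1/9, 2F1, upper = {1, 1}, lower = {2}, C = -5/4. Verdict: logarithm (I6) fires (the logarithm: parameters (1,1;2), x = 1/9). Sum: (45/4) * ln(8/9).

The tell: t_0 = -5/4 here, and the factor k + 3/2 cancels (top and bottom), leaving C = -5/4, x = 1/9.
Term ratio: r(k) = (1/9) * (k+1) (k+1) / [(k+2) (k+1)] - rational in k. x = (1/9); t_0 = -5/4; negate the roots.


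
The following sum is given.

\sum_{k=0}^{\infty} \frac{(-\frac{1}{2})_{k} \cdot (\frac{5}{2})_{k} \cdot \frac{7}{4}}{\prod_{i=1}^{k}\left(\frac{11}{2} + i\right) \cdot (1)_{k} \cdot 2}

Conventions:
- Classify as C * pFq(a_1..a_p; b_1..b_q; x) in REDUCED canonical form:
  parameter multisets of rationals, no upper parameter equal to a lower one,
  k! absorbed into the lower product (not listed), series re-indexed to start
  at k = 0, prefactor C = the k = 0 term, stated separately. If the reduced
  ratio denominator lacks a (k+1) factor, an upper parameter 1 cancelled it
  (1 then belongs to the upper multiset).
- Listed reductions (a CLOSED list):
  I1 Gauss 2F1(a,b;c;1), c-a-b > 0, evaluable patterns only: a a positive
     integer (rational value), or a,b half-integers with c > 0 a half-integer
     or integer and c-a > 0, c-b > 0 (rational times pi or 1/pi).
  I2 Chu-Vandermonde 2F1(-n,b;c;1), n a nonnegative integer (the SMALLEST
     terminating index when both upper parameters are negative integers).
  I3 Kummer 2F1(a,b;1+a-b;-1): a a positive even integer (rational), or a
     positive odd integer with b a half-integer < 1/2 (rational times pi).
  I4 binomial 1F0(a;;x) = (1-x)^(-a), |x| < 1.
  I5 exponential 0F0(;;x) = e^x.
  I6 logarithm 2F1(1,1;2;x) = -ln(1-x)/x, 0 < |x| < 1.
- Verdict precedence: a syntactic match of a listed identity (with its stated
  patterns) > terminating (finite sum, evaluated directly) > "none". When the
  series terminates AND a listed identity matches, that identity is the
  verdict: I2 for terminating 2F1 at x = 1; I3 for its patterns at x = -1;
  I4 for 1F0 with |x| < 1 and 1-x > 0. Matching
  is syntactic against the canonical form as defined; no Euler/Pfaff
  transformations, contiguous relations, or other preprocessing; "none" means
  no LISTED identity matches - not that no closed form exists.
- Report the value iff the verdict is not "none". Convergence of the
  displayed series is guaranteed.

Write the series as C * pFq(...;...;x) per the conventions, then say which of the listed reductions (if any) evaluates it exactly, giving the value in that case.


Classification (C = \frac{7}{8}): 2F1 with upper {-\frac{1}{2}, \frac{5}{2}}, lower {\frac{13}{2}}, argument x = 1. Verdict: the half-integer Gauss pattern (I1) applies (x = 1; upper {-\frac{1}{2}, \frac{5}{2}} half-integers, c = \frac{13}{2} in the evaluable pattern). Hence: \frac{56595}{262144} \cdot \pi.

First insight: t_0 = \frac{7}{8} here, and the constant factors (prefactor 7/8) combine into one prefactor.
Step ratio: r(k) = 1 * (k-\frac{1}{2}) (k+\frac{5}{2}) / [(k+\frac{13}{2}) (k+1)] - poly over poly, x = 1 from leading terms; C = \frac{7}{8} at k = 0.


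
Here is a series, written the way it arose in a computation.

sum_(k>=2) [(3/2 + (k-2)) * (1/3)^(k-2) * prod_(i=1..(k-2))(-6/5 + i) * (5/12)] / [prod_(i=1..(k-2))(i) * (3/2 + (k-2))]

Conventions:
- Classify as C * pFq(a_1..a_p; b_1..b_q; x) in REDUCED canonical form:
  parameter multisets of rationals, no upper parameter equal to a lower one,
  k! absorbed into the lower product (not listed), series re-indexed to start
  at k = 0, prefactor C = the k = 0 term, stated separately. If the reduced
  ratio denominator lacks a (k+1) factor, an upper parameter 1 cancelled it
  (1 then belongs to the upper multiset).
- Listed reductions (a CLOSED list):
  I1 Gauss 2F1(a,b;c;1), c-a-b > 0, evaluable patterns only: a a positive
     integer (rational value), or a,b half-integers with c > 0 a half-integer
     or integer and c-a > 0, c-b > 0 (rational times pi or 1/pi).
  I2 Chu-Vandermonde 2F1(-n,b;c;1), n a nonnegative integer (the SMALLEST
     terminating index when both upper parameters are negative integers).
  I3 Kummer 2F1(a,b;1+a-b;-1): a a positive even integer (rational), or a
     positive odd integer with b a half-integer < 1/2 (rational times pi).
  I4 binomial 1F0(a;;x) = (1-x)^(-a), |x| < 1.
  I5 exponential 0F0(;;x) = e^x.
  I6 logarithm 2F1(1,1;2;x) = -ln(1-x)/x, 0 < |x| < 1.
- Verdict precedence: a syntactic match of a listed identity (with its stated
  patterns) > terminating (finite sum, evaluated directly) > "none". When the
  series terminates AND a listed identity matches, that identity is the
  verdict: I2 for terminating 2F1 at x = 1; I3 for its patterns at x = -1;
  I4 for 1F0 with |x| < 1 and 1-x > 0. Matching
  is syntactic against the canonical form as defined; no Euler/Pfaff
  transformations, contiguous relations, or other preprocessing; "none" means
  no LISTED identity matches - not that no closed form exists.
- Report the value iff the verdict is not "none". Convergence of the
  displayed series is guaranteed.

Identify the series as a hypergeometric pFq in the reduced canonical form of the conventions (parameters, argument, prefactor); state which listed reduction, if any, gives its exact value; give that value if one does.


With C = 5/12: the canonical form is 1F0(-1/5; -; 1/3). Verdict (x = 1/3): binomial (I4) applies (the 1F0 binomial series: exponent 1/5, x = 1/3). Its exact value is (5/12) * (2/3)^(1/5).

The tell: with t_0 = 5/12, the product of the first k integers (C = 5/12) is k!.
Adjacent-term ratio: r(k) = (1/3) * (k-1/5) / [(k+1)] - rational; roots negated = parameters, x = (1/3), C = 5/12.


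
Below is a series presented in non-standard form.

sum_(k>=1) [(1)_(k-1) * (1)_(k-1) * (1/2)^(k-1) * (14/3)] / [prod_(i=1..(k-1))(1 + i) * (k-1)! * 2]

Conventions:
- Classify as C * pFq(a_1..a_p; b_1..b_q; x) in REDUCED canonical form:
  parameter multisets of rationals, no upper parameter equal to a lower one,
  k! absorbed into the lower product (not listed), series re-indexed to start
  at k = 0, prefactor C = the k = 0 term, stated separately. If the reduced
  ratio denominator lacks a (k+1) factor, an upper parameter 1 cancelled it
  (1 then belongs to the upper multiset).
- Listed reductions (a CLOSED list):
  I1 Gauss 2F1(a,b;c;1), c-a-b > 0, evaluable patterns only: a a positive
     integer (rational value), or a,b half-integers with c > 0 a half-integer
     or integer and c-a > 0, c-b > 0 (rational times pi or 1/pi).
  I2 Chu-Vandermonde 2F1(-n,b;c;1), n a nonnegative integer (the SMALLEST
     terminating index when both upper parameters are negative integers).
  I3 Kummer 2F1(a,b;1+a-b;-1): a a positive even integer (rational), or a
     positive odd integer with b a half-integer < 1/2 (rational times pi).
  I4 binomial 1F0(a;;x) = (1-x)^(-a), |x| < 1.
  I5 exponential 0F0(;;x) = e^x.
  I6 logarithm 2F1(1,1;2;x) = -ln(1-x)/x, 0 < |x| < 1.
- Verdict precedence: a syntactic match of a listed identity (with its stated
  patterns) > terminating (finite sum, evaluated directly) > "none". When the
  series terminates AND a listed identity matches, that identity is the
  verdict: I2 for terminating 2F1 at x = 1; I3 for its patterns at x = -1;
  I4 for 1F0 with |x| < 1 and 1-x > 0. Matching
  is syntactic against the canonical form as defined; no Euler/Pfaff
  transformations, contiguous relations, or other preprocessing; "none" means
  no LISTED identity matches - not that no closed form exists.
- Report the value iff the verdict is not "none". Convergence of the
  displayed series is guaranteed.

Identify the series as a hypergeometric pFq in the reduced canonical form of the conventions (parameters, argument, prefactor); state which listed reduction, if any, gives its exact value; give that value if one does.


At argument 1/2: a 2F1 with upper {1, 1}, lower {2}, scaled by C = 7/3. Verdict: the logarithmic series (I6) matches (the logarithm: parameters (1,1;2), x = 1/2). Value: (-14/3) * ln(1/2).

The tell: t_0 = 7/3 here, and the lower running product (prefactor 7/3) is a rising factorial.
Consecutive-term ratio: r(k) = (1/2) * (k+1) (k+1) / [(k+2) (k+1)] - poly over poly, x = (1/2) from leading terms; C = 7/3 at k = 0.


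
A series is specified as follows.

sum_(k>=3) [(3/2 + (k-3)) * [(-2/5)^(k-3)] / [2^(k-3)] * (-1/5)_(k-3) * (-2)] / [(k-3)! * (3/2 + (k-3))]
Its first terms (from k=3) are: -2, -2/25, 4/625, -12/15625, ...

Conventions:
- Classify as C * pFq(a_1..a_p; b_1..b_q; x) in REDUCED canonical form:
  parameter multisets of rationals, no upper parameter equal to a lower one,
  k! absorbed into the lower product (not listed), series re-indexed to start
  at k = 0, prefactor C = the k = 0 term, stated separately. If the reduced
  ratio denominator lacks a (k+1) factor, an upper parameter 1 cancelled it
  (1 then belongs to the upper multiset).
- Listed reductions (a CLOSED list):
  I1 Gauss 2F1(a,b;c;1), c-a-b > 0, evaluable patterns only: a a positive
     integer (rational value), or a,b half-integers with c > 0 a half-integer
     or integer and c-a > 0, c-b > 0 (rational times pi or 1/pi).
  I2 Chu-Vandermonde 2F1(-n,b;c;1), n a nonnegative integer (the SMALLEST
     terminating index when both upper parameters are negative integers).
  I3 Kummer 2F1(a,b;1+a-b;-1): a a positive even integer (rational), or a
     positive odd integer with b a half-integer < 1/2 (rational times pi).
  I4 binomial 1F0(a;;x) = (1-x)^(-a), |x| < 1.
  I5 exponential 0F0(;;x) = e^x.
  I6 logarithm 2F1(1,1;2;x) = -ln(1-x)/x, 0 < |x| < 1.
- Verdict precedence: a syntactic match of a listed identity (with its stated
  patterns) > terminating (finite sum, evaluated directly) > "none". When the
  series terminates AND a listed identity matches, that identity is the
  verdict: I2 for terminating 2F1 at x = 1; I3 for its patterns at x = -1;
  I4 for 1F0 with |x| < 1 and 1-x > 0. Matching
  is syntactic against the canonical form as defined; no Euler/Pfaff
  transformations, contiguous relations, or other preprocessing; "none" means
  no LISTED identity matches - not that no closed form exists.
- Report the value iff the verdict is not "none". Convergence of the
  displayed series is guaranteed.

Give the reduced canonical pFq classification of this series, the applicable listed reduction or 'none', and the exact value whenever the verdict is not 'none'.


Canonical form: C = -2 times 1F0 with upper {-1/5}, lower {-}, x = -1/5. Verdict: the I4 binomial reduction applies (the 1F0 binomial series: exponent 1/5, x = -1/5). Value: (-2) * (6/5)^(1/5).

Key observation: from the first term -2: the two k-th powers (prefactor -2) combine into one argument.
Consecutive-term ratio: r(k) = (-1/5) * (k-1/5) / [(k+1)] - rational in k. x = (-1/5); t_0 = -2; negate the roots.


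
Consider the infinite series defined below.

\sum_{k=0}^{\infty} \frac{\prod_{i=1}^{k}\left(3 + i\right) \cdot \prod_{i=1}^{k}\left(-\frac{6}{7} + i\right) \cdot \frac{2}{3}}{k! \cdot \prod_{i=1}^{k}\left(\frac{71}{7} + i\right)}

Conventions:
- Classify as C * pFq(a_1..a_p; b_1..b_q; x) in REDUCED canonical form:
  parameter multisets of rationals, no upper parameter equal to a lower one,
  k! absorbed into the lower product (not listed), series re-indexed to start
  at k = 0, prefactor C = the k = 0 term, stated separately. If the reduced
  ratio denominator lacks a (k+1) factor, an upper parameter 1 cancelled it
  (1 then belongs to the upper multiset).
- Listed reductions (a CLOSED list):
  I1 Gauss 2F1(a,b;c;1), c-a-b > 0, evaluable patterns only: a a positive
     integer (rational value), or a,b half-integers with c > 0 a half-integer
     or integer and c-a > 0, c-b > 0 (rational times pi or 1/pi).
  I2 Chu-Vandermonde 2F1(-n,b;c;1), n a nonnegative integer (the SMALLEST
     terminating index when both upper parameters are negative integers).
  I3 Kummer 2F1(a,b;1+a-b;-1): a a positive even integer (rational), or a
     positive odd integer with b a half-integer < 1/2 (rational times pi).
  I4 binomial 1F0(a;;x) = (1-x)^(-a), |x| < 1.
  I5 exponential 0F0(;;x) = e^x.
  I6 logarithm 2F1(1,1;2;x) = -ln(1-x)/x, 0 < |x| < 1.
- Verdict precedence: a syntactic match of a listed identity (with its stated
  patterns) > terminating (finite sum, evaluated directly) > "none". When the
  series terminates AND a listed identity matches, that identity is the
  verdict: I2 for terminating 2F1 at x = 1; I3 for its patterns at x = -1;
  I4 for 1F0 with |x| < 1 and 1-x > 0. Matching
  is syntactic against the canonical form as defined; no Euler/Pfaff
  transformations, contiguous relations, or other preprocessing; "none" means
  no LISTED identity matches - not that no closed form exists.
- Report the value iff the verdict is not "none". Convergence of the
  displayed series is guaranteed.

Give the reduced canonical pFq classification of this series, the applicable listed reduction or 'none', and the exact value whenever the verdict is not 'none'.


Structural cue: t_0 being \frac{2}{3}, the running product (prefactor 2/3) telescopes to a rising factorial.
Adjacent-term ratio: r(k) = 1 * (k+\frac{1}{7}) (k+4) / [(k+\frac{78}{7}) (k+1)] - rational in k. x = 1; t_0 = \frac{2}{3}; negate the roots.

x = 1 here; the reduced form reads 2F1, upper {\frac{1}{7}, 4}, lower {\frac{78}{7}}, C = \frac{2}{3}. Verdict at x = 1: the Gauss summation I1 matches (x = 1: the Gamma ratio telescopes since c-a-b = 7 > 0 and a = 4 in Z>0). Hence: \frac{107920}{151263}.


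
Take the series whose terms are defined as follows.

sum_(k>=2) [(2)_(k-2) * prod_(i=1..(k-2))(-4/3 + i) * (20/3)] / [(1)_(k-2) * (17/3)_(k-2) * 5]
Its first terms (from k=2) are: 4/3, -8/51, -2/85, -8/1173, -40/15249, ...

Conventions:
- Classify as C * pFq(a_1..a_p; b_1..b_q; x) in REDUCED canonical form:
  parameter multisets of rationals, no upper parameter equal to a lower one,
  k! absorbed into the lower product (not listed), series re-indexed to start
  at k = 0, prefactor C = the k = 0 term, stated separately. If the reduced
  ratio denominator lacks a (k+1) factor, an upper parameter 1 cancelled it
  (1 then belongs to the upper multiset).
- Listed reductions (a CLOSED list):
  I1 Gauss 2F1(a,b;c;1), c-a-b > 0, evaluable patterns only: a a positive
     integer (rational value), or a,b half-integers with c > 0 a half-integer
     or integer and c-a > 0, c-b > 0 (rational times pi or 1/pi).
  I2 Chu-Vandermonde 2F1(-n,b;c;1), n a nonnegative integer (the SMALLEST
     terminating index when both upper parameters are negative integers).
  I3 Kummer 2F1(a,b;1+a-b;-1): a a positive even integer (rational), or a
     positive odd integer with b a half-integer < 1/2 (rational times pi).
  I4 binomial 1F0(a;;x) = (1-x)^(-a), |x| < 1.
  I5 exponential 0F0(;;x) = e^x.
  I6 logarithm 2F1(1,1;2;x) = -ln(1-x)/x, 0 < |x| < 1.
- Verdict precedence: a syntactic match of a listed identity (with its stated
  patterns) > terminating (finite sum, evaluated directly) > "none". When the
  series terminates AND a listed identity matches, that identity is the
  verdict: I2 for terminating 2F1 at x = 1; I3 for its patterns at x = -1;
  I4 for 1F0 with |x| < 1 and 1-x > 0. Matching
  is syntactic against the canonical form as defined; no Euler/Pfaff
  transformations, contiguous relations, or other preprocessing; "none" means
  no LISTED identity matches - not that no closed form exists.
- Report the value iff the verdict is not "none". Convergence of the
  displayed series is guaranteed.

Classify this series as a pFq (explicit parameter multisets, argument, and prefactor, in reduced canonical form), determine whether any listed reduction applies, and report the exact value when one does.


x = 1 here; the reduced form reads 2F1, upper {-1/3, 2}, lower {17/3}, C = 4/3. Verdict (x = 1): the Gauss summation I1 applies (x = 1: the Gamma ratio telescopes since c-a-b = 4 > 0 and a = 2 in Z>0). Hence: 154/135.

First insight: t_0 being 4/3, (1)_k (C = 4/3) is k! itself.
Ratio: r(k) = 1 * (k-1/3) (k+2) / [(k+17/3) (k+1)] ; factor over Q: parameters, x = 1, and C = 4/3.
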